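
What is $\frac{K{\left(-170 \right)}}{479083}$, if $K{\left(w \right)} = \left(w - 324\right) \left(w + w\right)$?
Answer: $\frac{167960}{479083} \approx 0.35059$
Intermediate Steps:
$K{\left(w \right)} = 2 w \left(-324 + w\right)$ ($K{\left(w \right)} = \left(-324 + w\right) 2 w = 2 w \left(-324 + w\right)$)
$\frac{K{\left(-170 \right)}}{479083} = \frac{2 \left(-170\right) \left(-324 - 170\right)}{479083} = 2 \left(-170\right) \left(-494\right) \frac{1}{479083} = 167960 \cdot \frac{1}{479083} = \frac{167960}{479083}$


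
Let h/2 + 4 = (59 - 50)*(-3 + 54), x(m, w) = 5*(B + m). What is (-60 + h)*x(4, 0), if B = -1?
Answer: 12750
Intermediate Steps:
x(m, w) = -5 + 5*m (x(m, w) = 5*(-1 + m) = -5 + 5*m)
h = 910 (h = -8 + 2*((59 - 50)*(-3 + 54)) = -8 + 2*(9*51) = -8 + 2*459 = -8 + 918 = 910)
(-60 + h)*x(4, 0) = (-60 + 910)*(-5 + 5*4) = 850*(-5 + 20) = 850*15 = 12750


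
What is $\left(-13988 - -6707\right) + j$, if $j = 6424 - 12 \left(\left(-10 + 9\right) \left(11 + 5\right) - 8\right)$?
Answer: $-569$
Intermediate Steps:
$j = 6712$ ($j = 6424 - 12 \left(\left(-1\right) 16 - 8\right) = 6424 - 12 \left(-16 - 8\right) = 6424 - 12 \left(-24\right) = 6424 - -288 = 6424 + 288 = 6712$)
$\left(-13988 - -6707\right) + j = \left(-13988 - -6707\right) + 6712 = \left(-13988 + 6707\right) + 6712 = -7281 + 6712 = -569$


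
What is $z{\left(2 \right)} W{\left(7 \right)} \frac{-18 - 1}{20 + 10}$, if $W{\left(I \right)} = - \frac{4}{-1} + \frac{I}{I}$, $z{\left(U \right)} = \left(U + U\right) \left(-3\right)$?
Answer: $38$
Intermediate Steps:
$z{\left(U \right)} = - 6 U$ ($z{\left(U \right)} = 2 U \left(-3\right) = - 6 U$)
$W{\left(I \right)} = 5$ ($W{\left(I \right)} = \left(-4\right) \left(-1\right) + 1 = 4 + 1 = 5$)
$z{\left(2 \right)} W{\left(7 \right)} \frac{-18 - 1}{20 + 10} = \left(-6\right) 2 \cdot 5 \frac{-18 - 1}{20 + 10} = \left(-12\right) 5 \frac{-18 + \left(-8 + 7\right)}{30} = - 60 \left(-18 - 1\right) \frac{1}{30} = - 60 \left(\left(-19\right) \frac{1}{30}\right) = \left(-60\right) \left(- \frac{19}{30}\right) = 38$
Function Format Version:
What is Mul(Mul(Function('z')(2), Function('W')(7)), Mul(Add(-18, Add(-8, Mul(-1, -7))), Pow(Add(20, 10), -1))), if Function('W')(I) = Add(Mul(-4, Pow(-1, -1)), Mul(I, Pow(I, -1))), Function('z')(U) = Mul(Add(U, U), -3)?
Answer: 38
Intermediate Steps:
Function('z')(U) = Mul(-6, U) (Function('z')(U) = Mul(Mul(2, U), -3) = Mul(-6, U))
Function('W')(I) = 5 (Function('W')(I) = Add(Mul(-4, -1), 1) = Add(4, 1) = 5)
Mul(Mul(Function('z')(2), Function('W')(7)), Mul(Add(-18, Add(-8, Mul(-1, -7))), Pow(Add(20, 10), -1))) = Mul(Mul(Mul(-6, 2), 5), Mul(Add(-18, Add(-8, Mul(-1, -7))), Pow(Add(20, 10), -1))) = Mul(Mul(-12, 5), Mul(Add(-18, Add(-8, 7)), Pow(30, -1))) = Mul(-60, Mul(Add(-18, -1), Rational(1, 30))) = Mul(-60, Mul(-19, Rational(1, 30))) = Mul(-60, Rational(-19, 30)) = 38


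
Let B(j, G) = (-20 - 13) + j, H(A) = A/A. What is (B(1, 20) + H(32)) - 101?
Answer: -132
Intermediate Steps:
H(A) = 1
B(j, G) = -33 + j
(B(1, 20) + H(32)) - 101 = ((-33 + 1) + 1) - 101 = (-32 + 1) - 101 = -31 - 101 = -132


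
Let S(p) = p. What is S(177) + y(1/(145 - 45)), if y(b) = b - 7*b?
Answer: 8847/50 ≈ 176.94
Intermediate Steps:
y(b) = -6*b
S(177) + y(1/(145 - 45)) = 177 - 6/(145 - 45) = 177 - 6/100 = 177 - 6*1/100 = 177 - 3/50 = 8847/50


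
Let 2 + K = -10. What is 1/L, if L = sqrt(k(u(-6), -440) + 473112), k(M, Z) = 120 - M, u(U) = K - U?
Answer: sqrt(52582)/157746 ≈ 0.0014537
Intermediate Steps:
K = -12 (K = -2 - 10 = -12)
u(U) = -12 - U
L = 3*sqrt(52582) (L = sqrt((120 - (-12 - 1*(-6))) + 473112) = sqrt((120 - (-12 + 6)) + 473112) = sqrt((120 - 1*(-6)) + 473112) = sqrt((120 + 6) + 473112) = sqrt(126 + 473112) = sqrt(473238) = 3*sqrt(52582) ≈ 687.92)
1/L = 1/(3*sqrt(52582)) = sqrt(52582)/157746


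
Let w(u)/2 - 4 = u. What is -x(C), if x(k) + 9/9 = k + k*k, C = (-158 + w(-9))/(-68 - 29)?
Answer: -35111/9409 ≈ -3.7316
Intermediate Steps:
w(u) = 8 + 2*u
C = 168/97 (C = (-158 + (8 + 2*(-9)))/(-68 - 29) = (-158 + (8 - 18))/(-97) = (-158 - 10)*(-1/97) = -168*(-1/97) = 168/97 ≈ 1.7320)
x(k) = -1 + k + k² (x(k) = -1 + (k + k*k) = -1 + (k + k²) = -1 + k + k²)
-x(C) = -(-1 + 168/97 + (168/97)²) = -(-1 + 168/97 + 28224/9409) = -1*35111/9409 = -35111/9409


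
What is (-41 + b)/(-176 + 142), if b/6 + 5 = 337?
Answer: -1951/34 ≈ -57.382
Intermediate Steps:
b = 1992 (b = -30 + 6*337 = -30 + 2022 = 1992)
(-41 + b)/(-176 + 142) = (-41 + 1992)/(-176 + 142) = 1951/(-34) = 1951*(-1/34) = -1951/34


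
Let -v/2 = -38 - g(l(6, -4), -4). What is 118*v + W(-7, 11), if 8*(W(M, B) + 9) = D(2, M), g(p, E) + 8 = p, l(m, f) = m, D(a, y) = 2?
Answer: 33949/4 ≈ 8487.3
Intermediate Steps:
g(p, E) = -8 + p
W(M, B) = -35/4 (W(M, B) = -9 + (⅛)*2 = -9 + ¼ = -35/4)
v = 72 (v = -2*(-38 - (-8 + 6)) = -2*(-38 - 1*(-2)) = -2*(-38 + 2) = -2*(-36) = 72)
118*v + W(-7, 11) = 118*72 - 35/4 = 8496 - 35/4 = 33949/4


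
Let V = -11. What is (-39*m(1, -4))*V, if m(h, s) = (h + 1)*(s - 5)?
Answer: -7722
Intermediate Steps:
m(h, s) = (1 + h)*(-5 + s)
(-39*m(1, -4))*V = -39*(-5 - 4 - 5*1 + 1*(-4))*(-11) = -39*(-5 - 4 - 5 - 4)*(-11) = -39*(-18)*(-11) = 702*(-11) = -7722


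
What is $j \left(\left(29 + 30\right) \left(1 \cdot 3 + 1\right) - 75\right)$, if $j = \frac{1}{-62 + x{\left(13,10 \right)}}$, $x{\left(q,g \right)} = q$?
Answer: $- \frac{23}{7} \approx -3.2857$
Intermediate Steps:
$j = - \frac{1}{49}$ ($j = \frac{1}{-62 + 13} = \frac{1}{-49} = - \frac{1}{49} \approx -0.020408$)
$j \left(\left(29 + 30\right) \left(1 \cdot 3 + 1\right) - 75\right) = - \frac{\left(29 + 30\right) \left(1 \cdot 3 + 1\right) - 75}{49} = - \frac{59 \left(3 + 1\right) - 75}{49} = - \frac{59 \cdot 4 - 75}{49} = - \frac{236 - 75}{49} = \left(- \frac{1}{49}\right) 161 = - \frac{23}{7}$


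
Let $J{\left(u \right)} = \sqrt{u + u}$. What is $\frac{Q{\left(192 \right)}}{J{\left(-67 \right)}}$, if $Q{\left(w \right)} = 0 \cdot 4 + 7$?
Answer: $- \frac{7 i \sqrt{134}}{134} \approx - 0.60471 i$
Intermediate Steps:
$J{\left(u \right)} = \sqrt{2} \sqrt{u}$ ($J{\left(u \right)} = \sqrt{2 u} = \sqrt{2} \sqrt{u}$)
$Q{\left(w \right)} = 7$ ($Q{\left(w \right)} = 0 + 7 = 7$)
$\frac{Q{\left(192 \right)}}{J{\left(-67 \right)}} = \frac{7}{\sqrt{2} \sqrt{-67}} = \frac{7}{\sqrt{2} i \sqrt{67}} = \frac{7}{i \sqrt{134}} = 7 \left(- \frac{i \sqrt{134}}{134}\right) = - \frac{7 i \sqrt{134}}{134}$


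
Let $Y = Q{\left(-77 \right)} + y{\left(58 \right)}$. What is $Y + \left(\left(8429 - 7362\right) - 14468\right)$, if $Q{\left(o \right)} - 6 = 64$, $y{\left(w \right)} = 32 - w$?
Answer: $-13357$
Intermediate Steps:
$Q{\left(o \right)} = 70$ ($Q{\left(o \right)} = 6 + 64 = 70$)
$Y = 44$ ($Y = 70 + \left(32 - 58\right) = 70 - 26 = 44$)
$Y + \left(\left(8429 - 7362\right) - 14468\right) = 44 + \left(\left(8429 - 7362\right) - 14468\right) = 44 + \left(1067 - 14468\right) = 44 - 13401 = -13357$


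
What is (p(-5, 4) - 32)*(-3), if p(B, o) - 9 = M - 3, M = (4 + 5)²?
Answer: -165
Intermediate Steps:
M = 81 (M = 9² = 81)
p(B, o) = 87 (p(B, o) = 9 + (81 - 3) = 9 + 78 = 87)
(p(-5, 4) - 32)*(-3) = (87 - 32)*(-3) = 55*(-3) = -165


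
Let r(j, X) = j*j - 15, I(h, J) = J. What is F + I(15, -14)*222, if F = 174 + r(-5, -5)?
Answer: -2924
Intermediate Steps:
r(j, X) = -15 + j² (r(j, X) = j² - 15 = -15 + j²)
F = 184 (F = 174 + (-15 + (-5)²) = 174 + (-15 + 25) = 174 + 10 = 184)
F + I(15, -14)*222 = 184 - 14*222 = 184 - 3108 = -2924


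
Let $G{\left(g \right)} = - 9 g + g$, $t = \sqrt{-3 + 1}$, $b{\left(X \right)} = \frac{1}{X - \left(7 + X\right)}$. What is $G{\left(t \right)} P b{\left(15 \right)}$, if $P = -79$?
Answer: $- \frac{632 i \sqrt{2}}{7} \approx - 127.68 i$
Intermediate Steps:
$b{\left(X \right)} = - \frac{1}{7}$ ($b{\left(X \right)} = \frac{1}{-7} = - \frac{1}{7}$)
$t = i \sqrt{2}$ ($t = \sqrt{-2} = i \sqrt{2} \approx 1.4142 i$)
$G{\left(g \right)} = - 8 g$
$G{\left(t \right)} P b{\left(15 \right)} = - 8 i \sqrt{2} \left(-79\right) \left(- \frac{1}{7}\right) = 632 i \sqrt{2} \left(- \frac{1}{7}\right) = - \frac{632 i \sqrt{2}}{7}$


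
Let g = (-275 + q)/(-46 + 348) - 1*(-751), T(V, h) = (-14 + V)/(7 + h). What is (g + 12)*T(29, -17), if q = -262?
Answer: -689667/604 ≈ -1141.8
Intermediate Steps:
T(V, h) = (-14 + V)/(7 + h)
g = 226265/302 (g = (-275 - 262)/(-46 + 348) - 1*(-751) = -537/302 + 751 = 226265/302 ≈ 749.22)
(g + 12)*T(29, -17) = (226265/302 + 12)*((-14 + 29)/(7 - 17)) = 229889*(15/(-10))/302 = 229889*(-1/10*15)/302 = (229889/302)*(-3/2) = -689667/604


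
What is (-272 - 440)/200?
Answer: -89/25 ≈ -3.5600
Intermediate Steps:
(-272 - 440)/200 = -712*1/200 = -89/25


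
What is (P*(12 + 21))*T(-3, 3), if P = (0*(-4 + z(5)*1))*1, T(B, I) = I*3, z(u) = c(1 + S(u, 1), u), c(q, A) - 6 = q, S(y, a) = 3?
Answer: 0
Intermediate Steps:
c(q, A) = 6 + q
z(u) = 10 (z(u) = 6 + (1 + 3) = 6 + 4 = 10)
T(B, I) = 3*I
P = 0 (P = (0*(-4 + 10*1))*1 = (0*(-4 + 10))*1 = (0*6)*1 = 0*1 = 0)
(P*(12 + 21))*T(-3, 3) = (0*(12 + 21))*(3*3) = (0*33)*9 = 0*9 = 0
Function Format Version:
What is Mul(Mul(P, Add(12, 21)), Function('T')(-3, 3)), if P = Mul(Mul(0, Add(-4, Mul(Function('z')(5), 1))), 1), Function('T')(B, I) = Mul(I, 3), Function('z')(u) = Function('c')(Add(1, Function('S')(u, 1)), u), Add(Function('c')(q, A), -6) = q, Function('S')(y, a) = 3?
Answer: 0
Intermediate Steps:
Function('c')(q, A) = Add(6, q)
Function('z')(u) = 10 (Function('z')(u) = Add(6, Add(1, 3)) = Add(6, 4) = 10)
Function('T')(B, I) = Mul(3, I)
P = 0 (P = Mul(Mul(0, Add(-4, Mul(10, 1))), 1) = Mul(Mul(0, Add(-4, 10)), 1) = Mul(Mul(0, 6), 1) = Mul(0, 1) = 0)
Mul(Mul(P, Add(12, 21)), Function('T')(-3, 3)) = Mul(Mul(0, Add(12, 21)), Mul(3, 3)) = Mul(Mul(0, 33), 9) = Mul(0, 9) = 0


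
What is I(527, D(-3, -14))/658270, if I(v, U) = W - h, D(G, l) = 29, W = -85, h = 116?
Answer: -201/658270 ≈ -0.00030535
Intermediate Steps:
I(v, U) = -201 (I(v, U) = -85 - 1*116 = -85 - 116 = -201)
I(527, D(-3, -14))/658270 = -201/658270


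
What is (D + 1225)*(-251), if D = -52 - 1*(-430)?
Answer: -402353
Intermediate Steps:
D = 378 (D = -52 + 430 = 378)
(D + 1225)*(-251) = (378 + 1225)*(-251) = 1603*(-251) = -402353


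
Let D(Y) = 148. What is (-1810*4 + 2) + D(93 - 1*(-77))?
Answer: -7090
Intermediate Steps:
(-1810*4 + 2) + D(93 - 1*(-77)) = (-1810*4 + 2) + 148 = (-7240 + 2) + 148 = -7238 + 148 = -7090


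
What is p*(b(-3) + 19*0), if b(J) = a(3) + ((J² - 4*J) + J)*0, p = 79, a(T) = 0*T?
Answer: 0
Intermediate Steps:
a(T) = 0
b(J) = 0 (b(J) = 0 + ((J² - 4*J) + J)*0 = 0 + (J² - 3*J)*0 = 0 + 0 = 0)
p*(b(-3) + 19*0) = 79*(0 + 19*0) = 79*(0 + 0) = 79*0 = 0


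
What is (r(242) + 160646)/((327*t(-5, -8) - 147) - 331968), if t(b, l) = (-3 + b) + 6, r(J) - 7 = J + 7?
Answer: -53634/110923 ≈ -0.48352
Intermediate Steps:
r(J) = 14 + J (r(J) = 7 + (J + 7) = 7 + (7 + J) = 14 + J)
t(b, l) = 3 + b
(r(242) + 160646)/((327*t(-5, -8) - 147) - 331968) = ((14 + 242) + 160646)/((327*(3 - 5) - 147) - 331968) = (256 + 160646)/((327*(-2) - 147) - 331968) = 160902/((-654 - 147) - 331968) = 160902/(-801 - 331968) = 160902/(-332769) = 160902*(-1/332769) = -53634/110923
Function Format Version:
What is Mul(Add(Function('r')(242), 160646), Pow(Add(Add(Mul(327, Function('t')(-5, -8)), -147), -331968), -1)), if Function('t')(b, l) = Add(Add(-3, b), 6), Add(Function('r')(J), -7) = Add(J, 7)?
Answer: Rational(-53634, 110923) ≈ -0.48352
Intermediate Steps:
Function('r')(J) = Add(14, J) (Function('r')(J) = Add(7, Add(J, 7)) = Add(7, Add(7, J)) = Add(14, J))
Function('t')(b, l) = Add(3, b)
Mul(Add(Function('r')(242), 160646), Pow(Add(Add(Mul(327, Function('t')(-5, -8)), -147), -331968), -1)) = Mul(Add(Add(14, 242), 160646), Pow(Add(Add(Mul(327, Add(3, -5)), -147), -331968), -1)) = Mul(Add(256, 160646), Pow(Add(Add(Mul(327, -2), -147), -331968), -1)) = Mul(160902, Pow(Add(Add(-654, -147), -331968), -1)) = Mul(160902, Pow(Add(-801, -331968), -1)) = Mul(160902, Pow(-332769, -1)) = Mul(160902, Rational(-1, 332769)) = Rational(-53634, 110923)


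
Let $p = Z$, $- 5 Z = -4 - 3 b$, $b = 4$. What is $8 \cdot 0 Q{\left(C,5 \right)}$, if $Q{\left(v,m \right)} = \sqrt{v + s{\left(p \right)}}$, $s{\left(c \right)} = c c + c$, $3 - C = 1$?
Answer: $0$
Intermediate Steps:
$Z = \frac{16}{5}$ ($Z = - \frac{-4 - 12}{5} = \left(- \frac{1}{5}\right) \left(-16\right) = \frac{16}{5} \approx 3.2$)
$C = 2$ ($C = 3 - 1 = 2$)
$p = \frac{16}{5} \approx 3.2$
$s{\left(c \right)} = c + c^{2}$ ($s{\left(c \right)} = c^{2} + c = c + c^{2}$)
$Q{\left(v,m \right)} = \sqrt{\frac{336}{25} + v}$ ($Q{\left(v,m \right)} = \sqrt{v + \frac{16 \left(1 + \frac{16}{5}\right)}{5}} = \sqrt{v + \frac{16}{5} \cdot \frac{21}{5}} = \sqrt{v + \frac{336}{25}} = \sqrt{\frac{336}{25} + v}$)
$8 \cdot 0 Q{\left(C,5 \right)} = 8 \cdot 0 \frac{\sqrt{336 + 25 \cdot 2}}{5} = 0 \frac{\sqrt{336 + 50}}{5} = 0 \frac{\sqrt{386}}{5} = 0$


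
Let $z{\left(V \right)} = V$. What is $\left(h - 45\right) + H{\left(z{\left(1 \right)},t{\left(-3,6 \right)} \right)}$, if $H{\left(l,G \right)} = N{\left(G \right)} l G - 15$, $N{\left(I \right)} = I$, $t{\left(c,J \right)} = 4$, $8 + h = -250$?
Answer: $-302$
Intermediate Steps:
$h = -258$ ($h = -8 - 250 = -258$)
$H{\left(l,G \right)} = -15 + l G^{2}$ ($H{\left(l,G \right)} = G l G - 15 = l G^{2} - 15 = -15 + l G^{2}$)
$\left(h - 45\right) + H{\left(z{\left(1 \right)},t{\left(-3,6 \right)} \right)} = \left(-258 - 45\right) - \left(15 - 4^{2}\right) = -303 + \left(-15 + 1 \cdot 16\right) = -303 + \left(-15 + 16\right) = -303 + 1 = -302$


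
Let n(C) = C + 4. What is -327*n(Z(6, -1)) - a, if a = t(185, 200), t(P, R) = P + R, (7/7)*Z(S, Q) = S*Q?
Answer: 269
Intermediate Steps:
Z(S, Q) = Q*S (Z(S, Q) = S*Q = Q*S)
n(C) = 4 + C
a = 385 (a = 185 + 200 = 385)
-327*n(Z(6, -1)) - a = -327*(4 - 1*6) - 1*385 = -327*(4 - 6) - 385 = -327*(-2) - 385 = 654 - 385 = 269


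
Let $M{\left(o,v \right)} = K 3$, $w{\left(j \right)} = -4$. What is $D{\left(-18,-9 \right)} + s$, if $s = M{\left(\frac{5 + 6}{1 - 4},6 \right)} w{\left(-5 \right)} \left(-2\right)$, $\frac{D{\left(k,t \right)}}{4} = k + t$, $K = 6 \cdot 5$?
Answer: $612$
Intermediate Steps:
$K = 30$
$M{\left(o,v \right)} = 90$ ($M{\left(o,v \right)} = 30 \cdot 3 = 90$)
$D{\left(k,t \right)} = 4 k + 4 t$ ($D{\left(k,t \right)} = 4 \left(k + t\right) = 4 k + 4 t$)
$s = 720$ ($s = 90 \left(-4\right) \left(-2\right) = \left(-360\right) \left(-2\right) = 720$)
$D{\left(-18,-9 \right)} + s = \left(4 \left(-18\right) + 4 \left(-9\right)\right) + 720 = \left(-72 - 36\right) + 720 = -108 + 720 = 612$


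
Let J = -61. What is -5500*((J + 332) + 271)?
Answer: -2981000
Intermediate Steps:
-5500*((J + 332) + 271) = -5500*((-61 + 332) + 271) = -5500*(271 + 271) = -5500*542 = -2981000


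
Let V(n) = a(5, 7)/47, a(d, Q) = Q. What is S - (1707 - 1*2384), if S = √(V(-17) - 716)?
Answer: 677 + I*√1581315/47 ≈ 677.0 + 26.755*I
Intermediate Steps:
V(n) = 7/47
S = I*√1581315/47 (S = √(7/47 - 716) = √(-33645/47) = I*√1581315/47 ≈ 26.755*I)
S - (1707 - 1*2384) = I*√1581315/47 - (1707 - 1*2384) = I*√1581315/47 - (1707 - 2384) = I*√1581315/47 - 1*(-677) = I*√1581315/47 + 677 = 677 + I*√1581315/47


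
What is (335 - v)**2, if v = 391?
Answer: 3136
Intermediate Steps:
(335 - v)**2 = (335 - 1*391)**2 = (335 - 391)**2 = (-56)**2 = 3136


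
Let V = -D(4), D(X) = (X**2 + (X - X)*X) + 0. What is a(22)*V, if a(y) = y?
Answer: -352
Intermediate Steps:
D(X) = X**2 (D(X) = (X**2 + 0*X) + 0 = (X**2 + 0) + 0 = X**2 + 0 = X**2)
V = -16 (V = -1*4**2 = -1*16 = -16)
a(22)*V = 22*(-16) = -352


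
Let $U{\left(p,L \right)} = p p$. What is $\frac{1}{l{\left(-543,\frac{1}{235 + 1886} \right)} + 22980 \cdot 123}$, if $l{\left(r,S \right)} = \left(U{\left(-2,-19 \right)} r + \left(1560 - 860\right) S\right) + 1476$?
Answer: $\frac{303}{856230832} \approx 3.5388 \cdot 10^{-7}$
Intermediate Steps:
$U{\left(p,L \right)} = p^{2}$
$l{\left(r,S \right)} = 1476 + 4 r + 700 S$ ($l{\left(r,S \right)} = \left(\left(-2\right)^{2} r + \left(1560 - 860\right) S\right) + 1476 = \left(4 r + 700 S\right) + 1476 = 1476 + 4 r + 700 S$)
$\frac{1}{l{\left(-543,\frac{1}{235 + 1886} \right)} + 22980 \cdot 123} = \frac{1}{\left(1476 + 4 \left(-543\right) + \frac{700}{235 + 1886}\right) + 22980 \cdot 123} = \frac{1}{\left(1476 - 2172 + \frac{700}{2121}\right) + 2826540} = \frac{1}{\left(1476 - 2172 + 700 \cdot \frac{1}{2121}\right) + 2826540} = \frac{1}{\left(1476 - 2172 + \frac{100}{303}\right) + 2826540} = \frac{1}{- \frac{210788}{303} + 2826540} = \frac{1}{\frac{856230832}{303}} = \frac{303}{856230832}$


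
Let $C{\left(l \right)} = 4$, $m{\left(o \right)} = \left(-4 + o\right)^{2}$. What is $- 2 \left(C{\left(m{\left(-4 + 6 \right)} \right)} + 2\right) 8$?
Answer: $-96$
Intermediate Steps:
$- 2 \left(C{\left(m{\left(-4 + 6 \right)} \right)} + 2\right) 8 = - 2 \left(4 + 2\right) 8 = \left(-2\right) 6 \cdot 8 = \left(-12\right) 8 = -96$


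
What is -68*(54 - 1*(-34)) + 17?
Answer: -5967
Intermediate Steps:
-68*(54 - 1*(-34)) + 17 = -68*(54 + 34) + 17 = -68*88 + 17 = -5984 + 17 = -5967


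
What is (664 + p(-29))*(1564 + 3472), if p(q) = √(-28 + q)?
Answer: 3343904 + 5036*I*√57 ≈ 3.3439e+6 + 38021.0*I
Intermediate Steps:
(664 + p(-29))*(1564 + 3472) = (664 + √(-28 - 29))*(1564 + 3472) = (664 + √(-57))*5036 = (664 + I*√57)*5036 = 3343904 + 5036*I*√57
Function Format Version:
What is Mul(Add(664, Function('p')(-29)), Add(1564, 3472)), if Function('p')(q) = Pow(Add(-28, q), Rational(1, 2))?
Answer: Add(3343904, Mul(5036, I, Pow(57, Rational(1, 2)))) ≈ Add(3.3439e+6, Mul(38021., I))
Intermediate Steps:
Mul(Add(664, Function('p')(-29)), Add(1564, 3472)) = Mul(Add(664, Pow(Add(-28, -29), Rational(1, 2))), Add(1564, 3472)) = Mul(Add(664, Pow(-57, Rational(1, 2))), 5036) = Mul(Add(664, Mul(I, Pow(57, Rational(1, 2)))), 5036) = Add(3343904, Mul(5036, I, Pow(57, Rational(1, 2))))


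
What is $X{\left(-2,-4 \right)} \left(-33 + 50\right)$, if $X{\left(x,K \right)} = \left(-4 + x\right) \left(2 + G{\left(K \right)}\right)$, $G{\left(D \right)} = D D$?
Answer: $-1836$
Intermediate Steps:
$G{\left(D \right)} = D^{2}$
$X{\left(x,K \right)} = \left(-4 + x\right) \left(2 + K^{2}\right)$
$X{\left(-2,-4 \right)} \left(-33 + 50\right) = \left(-8 - 4 \left(-4\right)^{2} + 2 \left(-2\right) - 2 \left(-4\right)^{2}\right) \left(-33 + 50\right) = \left(-8 - 64 - 4 - 32\right) 17 = \left(-108\right) 17 = -1836$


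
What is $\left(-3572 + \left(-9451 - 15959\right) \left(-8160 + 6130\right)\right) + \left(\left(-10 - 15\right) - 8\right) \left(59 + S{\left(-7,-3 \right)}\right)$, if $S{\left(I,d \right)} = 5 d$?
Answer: $51577276$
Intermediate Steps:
$\left(-3572 + \left(-9451 - 15959\right) \left(-8160 + 6130\right)\right) + \left(\left(-10 - 15\right) - 8\right) \left(59 + S{\left(-7,-3 \right)}\right) = \left(-3572 + \left(-9451 - 15959\right) \left(-8160 + 6130\right)\right) + \left(\left(-10 - 15\right) - 8\right) \left(59 + 5 \left(-3\right)\right) = \left(-3572 - -51582300\right) + \left(-25 - 8\right) \left(59 - 15\right) = \left(-3572 + 51582300\right) - 1452 = 51578728 - 1452 = 51577276$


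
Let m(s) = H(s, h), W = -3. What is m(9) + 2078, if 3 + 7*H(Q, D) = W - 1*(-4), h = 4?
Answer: 14544/7 ≈ 2077.7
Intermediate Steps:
H(Q, D) = -2/7 (H(Q, D) = -3/7 + (-3 - 1*(-4))/7 = -3/7 + (-3 + 4)/7 = -3/7 + (⅐)*1 = -3/7 + ⅐ = -2/7)
m(s) = -2/7
m(9) + 2078 = -2/7 + 2078 = 14544/7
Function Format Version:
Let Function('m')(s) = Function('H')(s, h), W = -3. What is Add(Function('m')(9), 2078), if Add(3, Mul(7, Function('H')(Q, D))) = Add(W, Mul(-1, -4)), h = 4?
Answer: Rational(14544, 7) ≈ 2077.7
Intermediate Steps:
Function('H')(Q, D) = Rational(-2, 7) (Function('H')(Q, D) = Add(Rational(-3, 7), Mul(Rational(1, 7), Add(-3, Mul(-1, -4)))) = Add(Rational(-3, 7), Mul(Rational(1, 7), Add(-3, 4))) = Add(Rational(-3, 7), Mul(Rational(1, 7), 1)) = Add(Rational(-3, 7), Rational(1, 7)) = Rational(-2, 7))
Function('m')(s) = Rational(-2, 7)
Add(Function('m')(9), 2078) = Add(Rational(-2, 7), 2078) = Rational(14544, 7)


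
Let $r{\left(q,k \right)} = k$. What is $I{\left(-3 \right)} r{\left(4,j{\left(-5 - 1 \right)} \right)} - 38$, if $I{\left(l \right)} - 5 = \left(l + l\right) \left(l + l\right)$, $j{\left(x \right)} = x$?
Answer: $-284$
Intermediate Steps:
$I{\left(l \right)} = 5 + 4 l^{2}$ ($I{\left(l \right)} = 5 + \left(l + l\right) \left(l + l\right) = 5 + 2 l 2 l = 5 + 4 l^{2}$)
$I{\left(-3 \right)} r{\left(4,j{\left(-5 - 1 \right)} \right)} - 38 = \left(5 + 4 \left(-3\right)^{2}\right) \left(-5 - 1\right) - 38 = \left(5 + 4 \cdot 9\right) \left(-6\right) - 38 = \left(5 + 36\right) \left(-6\right) - 38 = 41 \left(-6\right) - 38 = -246 - 38 = -284$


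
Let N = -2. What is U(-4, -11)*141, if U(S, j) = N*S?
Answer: 1128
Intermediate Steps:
U(S, j) = -2*S
U(-4, -11)*141 = -2*(-4)*141 = 8*141 = 1128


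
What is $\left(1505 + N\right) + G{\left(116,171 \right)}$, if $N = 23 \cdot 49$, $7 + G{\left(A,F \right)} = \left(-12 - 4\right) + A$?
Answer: $2725$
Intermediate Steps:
$G{\left(A,F \right)} = -23 + A$ ($G{\left(A,F \right)} = -7 + \left(\left(-12 - 4\right) + A\right) = -7 + \left(-16 + A\right) = -23 + A$)
$N = 1127$
$\left(1505 + N\right) + G{\left(116,171 \right)} = \left(1505 + 1127\right) + \left(-23 + 116\right) = 2632 + 93 = 2725$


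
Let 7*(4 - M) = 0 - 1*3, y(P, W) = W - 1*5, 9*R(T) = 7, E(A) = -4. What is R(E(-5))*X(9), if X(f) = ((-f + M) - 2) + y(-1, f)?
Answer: -2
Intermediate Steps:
R(T) = 7/9 (R(T) = (⅑)*7 = 7/9)
y(P, W) = -5 + W (y(P, W) = W - 5 = -5 + W)
M = 31/7 (M = 4 - (0 - 1*3)/7 = 4 - (0 - 3)/7 = 4 - ⅐*(-3) = 4 + 3/7 = 31/7 ≈ 4.4286)
X(f) = -18/7 (X(f) = ((-f + 31/7) - 2) + (-5 + f) = ((31/7 - f) - 2) + (-5 + f) = (17/7 - f) + (-5 + f) = -18/7)
R(E(-5))*X(9) = (7/9)*(-18/7) = -2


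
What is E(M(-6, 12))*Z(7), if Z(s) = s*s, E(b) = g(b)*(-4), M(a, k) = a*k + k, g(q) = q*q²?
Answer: 42336000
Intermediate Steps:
g(q) = q³
M(a, k) = k + a*k
E(b) = -4*b³ (E(b) = b³*(-4) = -4*b³)
Z(s) = s²
E(M(-6, 12))*Z(7) = -4*1728*(1 - 6)³*7² = -4*(12*(-5))³*49 = -4*(-60)³*49 = -4*(-216000)*49 = 864000*49 = 42336000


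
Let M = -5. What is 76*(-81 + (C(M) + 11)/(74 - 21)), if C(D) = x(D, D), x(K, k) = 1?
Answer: -325356/53 ≈ -6138.8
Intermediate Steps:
C(D) = 1
76*(-81 + (C(M) + 11)/(74 - 21)) = 76*(-81 + (1 + 11)/(74 - 21)) = 76*(-81 + 12/53) = 76*(-4281/53) = -325356/53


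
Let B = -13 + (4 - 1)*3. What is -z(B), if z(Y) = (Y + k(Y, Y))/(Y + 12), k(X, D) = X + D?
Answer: 3/2 ≈ 1.5000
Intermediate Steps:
B = -4 (B = -13 + 3*3 = -13 + 9 = -4)
k(X, D) = D + X
z(Y) = 3*Y/(12 + Y) (z(Y) = (Y + (Y + Y))/(Y + 12) = (Y + 2*Y)/(12 + Y) = (3*Y)/(12 + Y) = 3*Y/(12 + Y))
-z(B) = -3*(-4)/(12 - 4) = -3*(-4)/8 = -1*(-3/2) = 3/2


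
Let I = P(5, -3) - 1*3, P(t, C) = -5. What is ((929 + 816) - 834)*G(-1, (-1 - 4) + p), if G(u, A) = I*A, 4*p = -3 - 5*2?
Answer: 60126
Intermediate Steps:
p = -13/4 (p = (-3 - 5*2)/4 = (-3 - 10)/4 = (¼)*(-13) = -13/4 ≈ -3.2500)
I = -8 (I = -5 - 1*3 = -5 - 3 = -8)
G(u, A) = -8*A
((929 + 816) - 834)*G(-1, (-1 - 4) + p) = ((929 + 816) - 834)*(-8*((-1 - 4) - 13/4)) = (1745 - 834)*(-8*(-5 - 13/4)) = 911*(-8*(-33/4)) = 911*66 = 60126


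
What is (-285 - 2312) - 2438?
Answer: -5035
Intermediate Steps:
(-285 - 2312) - 2438 = -2597 - 2438 = -5035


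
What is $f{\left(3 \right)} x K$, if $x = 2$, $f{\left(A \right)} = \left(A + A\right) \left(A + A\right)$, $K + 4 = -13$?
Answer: $-1224$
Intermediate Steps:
$K = -17$ ($K = -4 - 13 = -17$)
$f{\left(A \right)} = 4 A^{2}$ ($f{\left(A \right)} = 2 A 2 A = 4 A^{2}$)
$f{\left(3 \right)} x K = 4 \cdot 3^{2} \cdot 2 \left(-17\right) = 4 \cdot 9 \cdot 2 \left(-17\right) = 36 \cdot 2 \left(-17\right) = 72 \left(-17\right) = -1224$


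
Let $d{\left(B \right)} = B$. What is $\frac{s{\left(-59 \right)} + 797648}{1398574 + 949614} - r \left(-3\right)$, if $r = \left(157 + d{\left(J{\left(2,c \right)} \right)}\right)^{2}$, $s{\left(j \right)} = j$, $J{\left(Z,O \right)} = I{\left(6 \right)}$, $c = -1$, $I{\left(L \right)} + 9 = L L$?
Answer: $\frac{238501556373}{2348188} \approx 1.0157 \cdot 10^{5}$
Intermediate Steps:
$I{\left(L \right)} = -9 + L^{2}$ ($I{\left(L \right)} = -9 + L L = -9 + L^{2}$)
$J{\left(Z,O \right)} = 27$ ($J{\left(Z,O \right)} = -9 + 6^{2} = -9 + 36 = 27$)
$r = 33856$ ($r = \left(157 + 27\right)^{2} = 184^{2} = 33856$)
$\frac{s{\left(-59 \right)} + 797648}{1398574 + 949614} - r \left(-3\right) = \frac{-59 + 797648}{1398574 + 949614} - 33856 \left(-3\right) = \frac{797589}{2348188} - -101568 = 797589 \cdot \frac{1}{2348188} + 101568 = \frac{797589}{2348188} + 101568 = \frac{238501556373}{2348188}$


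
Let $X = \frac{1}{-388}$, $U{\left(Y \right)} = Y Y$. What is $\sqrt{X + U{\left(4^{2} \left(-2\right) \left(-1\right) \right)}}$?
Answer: $\frac{\sqrt{38539167}}{194} \approx 32.0$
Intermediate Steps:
$U{\left(Y \right)} = Y^{2}$
$X = - \frac{1}{388} \approx -0.0025773$
$\sqrt{X + U{\left(4^{2} \left(-2\right) \left(-1\right) \right)}} = \sqrt{- \frac{1}{388} + \left(4^{2} \left(-2\right) \left(-1\right)\right)^{2}} = \sqrt{- \frac{1}{388} + \left(16 \left(-2\right) \left(-1\right)\right)^{2}} = \sqrt{- \frac{1}{388} + \left(\left(-32\right) \left(-1\right)\right)^{2}} = \sqrt{- \frac{1}{388} + 32^{2}} = \sqrt{- \frac{1}{388} + 1024} = \sqrt{\frac{397311}{388}} = \frac{\sqrt{38539167}}{194}$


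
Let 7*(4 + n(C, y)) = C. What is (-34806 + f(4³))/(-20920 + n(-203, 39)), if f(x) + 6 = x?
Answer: 34748/20953 ≈ 1.6584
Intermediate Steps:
f(x) = -6 + x
n(C, y) = -4 + C/7
(-34806 + f(4³))/(-20920 + n(-203, 39)) = (-34806 + (-6 + 4³))/(-20920 + (-4 + (⅐)*(-203))) = (-34806 + (-6 + 64))/(-20920 + (-4 - 29)) = (-34806 + 58)/(-20920 - 33) = -34748/(-20953) = -34748*(-1/20953) = 34748/20953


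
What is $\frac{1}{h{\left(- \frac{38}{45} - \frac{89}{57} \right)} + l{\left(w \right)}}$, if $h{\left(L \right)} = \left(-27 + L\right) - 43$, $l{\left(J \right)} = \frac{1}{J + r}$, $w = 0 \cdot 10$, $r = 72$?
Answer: $- \frac{6840}{495161} \approx -0.013814$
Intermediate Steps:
$w = 0$
$l{\left(J \right)} = \frac{1}{72 + J}$ ($l{\left(J \right)} = \frac{1}{J + 72} = \frac{1}{72 + J}$)
$h{\left(L \right)} = -70 + L$
$\frac{1}{h{\left(- \frac{38}{45} - \frac{89}{57} \right)} + l{\left(w \right)}} = \frac{1}{\left(-70 - \left(\frac{38}{45} + \frac{89}{57}\right)\right) + \frac{1}{72 + 0}} = \frac{1}{\left(-70 - \frac{2057}{855}\right) + \frac{1}{72}} = \frac{1}{- \frac{61907}{855} + \frac{1}{72}} = \frac{1}{- \frac{495161}{6840}} = - \frac{6840}{495161}$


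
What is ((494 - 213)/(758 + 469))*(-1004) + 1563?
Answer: 1635677/1227 ≈ 1333.1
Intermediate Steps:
((494 - 213)/(758 + 469))*(-1004) + 1563 = (281/1227)*(-1004) + 1563 = -282124/1227 + 1563 = 1635677/1227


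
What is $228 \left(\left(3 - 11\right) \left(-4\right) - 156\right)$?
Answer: $-28272$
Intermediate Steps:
$228 \left(\left(3 - 11\right) \left(-4\right) - 156\right) = 228 \left(\left(-8\right) \left(-4\right) - 156\right) = 228 \left(32 - 156\right) = 228 \left(-124\right) = -28272$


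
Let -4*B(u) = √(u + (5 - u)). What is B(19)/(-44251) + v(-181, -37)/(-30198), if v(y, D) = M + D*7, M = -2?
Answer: 87/10066 + √5/177004 ≈ 0.0086556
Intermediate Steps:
B(u) = -√5/4 (B(u) = -√(u + (5 - u))/4 = -√5/4)
v(y, D) = -2 + 7*D (v(y, D) = -2 + D*7 = -2 + 7*D)
B(19)/(-44251) + v(-181, -37)/(-30198) = -√5/4/(-44251) + (-2 + 7*(-37))/(-30198) = -√5/4*(-1/44251) + (-2 - 259)*(-1/30198) = √5/177004 - 261*(-1/30198) = √5/177004 + 87/10066 = 87/10066 + √5/177004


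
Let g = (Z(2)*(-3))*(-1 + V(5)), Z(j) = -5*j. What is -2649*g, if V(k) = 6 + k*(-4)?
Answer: 1192050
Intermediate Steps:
V(k) = 6 - 4*k
g = -450 (g = (-5*2*(-3))*(-1 + (6 - 4*5)) = (-10*(-3))*(-1 + (6 - 20)) = 30*(-1 - 14) = 30*(-15) = -450)
-2649*g = -2649*(-450) = 1192050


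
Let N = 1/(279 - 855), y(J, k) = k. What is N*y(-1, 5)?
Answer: -5/576 ≈ -0.0086806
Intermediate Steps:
N = -1/576 (N = 1/(-576) = -1/576 ≈ -0.0017361)
N*y(-1, 5) = -1/576*5 = -5/576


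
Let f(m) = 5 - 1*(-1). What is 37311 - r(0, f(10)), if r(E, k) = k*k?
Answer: 37275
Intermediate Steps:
f(m) = 6 (f(m) = 5 + 1 = 6)
r(E, k) = k**2
37311 - r(0, f(10)) = 37311 - 1*6**2 = 37311 - 1*36 = 37311 - 36 = 37275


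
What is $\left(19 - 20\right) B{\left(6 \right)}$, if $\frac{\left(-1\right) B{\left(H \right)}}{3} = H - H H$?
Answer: $-90$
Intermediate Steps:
$B{\left(H \right)} = - 3 H + 3 H^{2}$ ($B{\left(H \right)} = - 3 \left(H - H H\right) = - 3 \left(H - H^{2}\right) = - 3 H + 3 H^{2}$)
$\left(19 - 20\right) B{\left(6 \right)} = \left(19 - 20\right) 3 \cdot 6 \left(-1 + 6\right) = - 3 \cdot 6 \cdot 5 = \left(-1\right) 90 = -90$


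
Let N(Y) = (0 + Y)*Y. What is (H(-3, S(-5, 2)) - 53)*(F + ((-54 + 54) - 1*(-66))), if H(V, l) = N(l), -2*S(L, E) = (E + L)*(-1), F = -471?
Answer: 82215/4 ≈ 20554.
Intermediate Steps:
S(L, E) = E/2 + L/2 (S(L, E) = -(E + L)*(-1)/2 = -(-E - L)/2 = E/2 + L/2)
N(Y) = Y² (N(Y) = Y*Y = Y²)
H(V, l) = l²
(H(-3, S(-5, 2)) - 53)*(F + ((-54 + 54) - 1*(-66))) = (((½)*2 + (½)*(-5))² - 53)*(-471 + ((-54 + 54) - 1*(-66))) = ((1 - 5/2)² - 53)*(-471 + (0 + 66)) = ((-3/2)² - 53)*(-471 + 66) = (9/4 - 53)*(-405) = -203/4*(-405) = 82215/4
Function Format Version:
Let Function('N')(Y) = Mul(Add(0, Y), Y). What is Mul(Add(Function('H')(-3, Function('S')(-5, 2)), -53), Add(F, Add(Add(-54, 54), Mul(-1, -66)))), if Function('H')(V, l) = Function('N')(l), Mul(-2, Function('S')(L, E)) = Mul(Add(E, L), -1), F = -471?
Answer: Rational(82215, 4) ≈ 20554.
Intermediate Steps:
Function('S')(L, E) = Add(Mul(Rational(1, 2), E), Mul(Rational(1, 2), L)) (Function('S')(L, E) = Mul(Rational(-1, 2), Mul(Add(E, L), -1)) = Mul(Rational(-1, 2), Add(Mul(-1, E), Mul(-1, L))) = Add(Mul(Rational(1, 2), E), Mul(Rational(1, 2), L)))
Function('N')(Y) = Pow(Y, 2) (Function('N')(Y) = Mul(Y, Y) = Pow(Y, 2))
Function('H')(V, l) = Pow(l, 2)
Mul(Add(Function('H')(-3, Function('S')(-5, 2)), -53), Add(F, Add(Add(-54, 54), Mul(-1, -66)))) = Mul(Add(Pow(Add(Mul(Rational(1, 2), 2), Mul(Rational(1, 2), -5)), 2), -53), Add(-471, Add(Add(-54, 54), Mul(-1, -66)))) = Mul(Add(Pow(Add(1, Rational(-5, 2)), 2), -53), Add(-471, Add(0, 66))) = Mul(Add(Pow(Rational(-3, 2), 2), -53), Add(-471, 66)) = Mul(Add(Rational(9, 4), -53), -405) = Mul(Rational(-203, 4), -405) = Rational(82215, 4)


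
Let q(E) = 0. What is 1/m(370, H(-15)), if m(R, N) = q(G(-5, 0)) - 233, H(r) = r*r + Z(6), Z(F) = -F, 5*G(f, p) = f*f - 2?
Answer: -1/233 ≈ -0.0042918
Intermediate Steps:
G(f, p) = -⅖ + f²/5 (G(f, p) = (f*f - 2)/5 = (f² - 2)/5 = (-2 + f²)/5 = -⅖ + f²/5)
H(r) = -6 + r² (H(r) = r*r - 1*6 = r² - 6 = -6 + r²)
m(R, N) = -233 (m(R, N) = 0 - 233 = -233)
1/m(370, H(-15)) = 1/(-233) = -1/233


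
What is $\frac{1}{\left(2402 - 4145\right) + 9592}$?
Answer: $\frac{1}{7849} \approx 0.0001274$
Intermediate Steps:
$\frac{1}{\left(2402 - 4145\right) + 9592} = \frac{1}{-1743 + 9592} = \frac{1}{7849}$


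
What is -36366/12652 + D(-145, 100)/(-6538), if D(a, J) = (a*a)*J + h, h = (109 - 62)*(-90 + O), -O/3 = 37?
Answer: -3339883433/10339847 ≈ -323.01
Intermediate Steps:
O = -111 (O = -3*37 = -111)
h = -9447 (h = (109 - 62)*(-90 - 111) = 47*(-201) = -9447)
D(a, J) = -9447 + J*a² (D(a, J) = (a*a)*J - 9447 = a²*J - 9447 = J*a² - 9447 = -9447 + J*a²)
-36366/12652 + D(-145, 100)/(-6538) = -36366/12652 + (-9447 + 100*(-145)²)/(-6538) = -36366*1/12652 + (-9447 + 100*21025)*(-1/6538) = -18183/6326 + (-9447 + 2102500)*(-1/6538) = -18183/6326 + 2093053*(-1/6538) = -18183/6326 - 2093053/6538 = -3339883433/10339847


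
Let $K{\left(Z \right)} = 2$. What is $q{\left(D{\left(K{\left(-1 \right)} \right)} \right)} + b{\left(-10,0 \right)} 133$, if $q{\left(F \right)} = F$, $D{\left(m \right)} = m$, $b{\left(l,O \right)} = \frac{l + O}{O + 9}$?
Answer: $- \frac{1312}{9} \approx -145.78$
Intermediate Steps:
$b{\left(l,O \right)} = \frac{O + l}{9 + O}$
$q{\left(D{\left(K{\left(-1 \right)} \right)} \right)} + b{\left(-10,0 \right)} 133 = 2 + \frac{0 - 10}{9 + 0} \cdot 133 = 2 + \frac{1}{9} \left(-10\right) 133 = 2 - \frac{1330}{9} = - \frac{1312}{9}$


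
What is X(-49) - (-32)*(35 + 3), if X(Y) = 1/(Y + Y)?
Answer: 119167/98 ≈ 1216.0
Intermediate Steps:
X(Y) = 1/(2*Y)
X(-49) - (-32)*(35 + 3) = (1/2)/(-49) - (-32)*(35 + 3) = (1/2)*(-1/49) - (-32)*38 = -1/98 - 1*(-1216) = -1/98 + 1216 = 119167/98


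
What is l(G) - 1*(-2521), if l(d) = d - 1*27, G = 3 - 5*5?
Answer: 2472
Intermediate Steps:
G = -22 (G = 3 - 25 = -22)
l(d) = -27 + d (l(d) = d - 27 = -27 + d)
l(G) - 1*(-2521) = (-27 - 22) - 1*(-2521) = -49 + 2521 = 2472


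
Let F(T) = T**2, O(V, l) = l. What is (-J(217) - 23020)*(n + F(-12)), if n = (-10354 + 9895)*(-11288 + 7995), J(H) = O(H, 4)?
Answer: -34803792144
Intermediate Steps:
J(H) = 4
n = 1511487 (n = -459*(-3293) = 1511487)
(-J(217) - 23020)*(n + F(-12)) = (-1*4 - 23020)*(1511487 + (-12)**2) = (-4 - 23020)*(1511487 + 144) = -23024*1511631 = -34803792144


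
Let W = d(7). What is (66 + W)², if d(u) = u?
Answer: 5329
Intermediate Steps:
W = 7
(66 + W)² = (66 + 7)² = 73² = 5329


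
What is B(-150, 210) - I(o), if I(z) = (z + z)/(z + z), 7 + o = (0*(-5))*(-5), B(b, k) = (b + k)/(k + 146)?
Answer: -74/89 ≈ -0.83146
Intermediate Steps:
B(b, k) = (b + k)/(146 + k)
o = -7 (o = -7 + (0*(-5))*(-5) = -7 + 0*(-5) = -7 + 0 = -7)
I(z) = 1 (I(z) = (2*z)/((2*z)) = (2*z)*(1/(2*z)) = 1)
B(-150, 210) - I(o) = (-150 + 210)/(146 + 210) - 1*1 = 60/356 - 1 = (1/356)*60 - 1 = 15/89 - 1 = -74/89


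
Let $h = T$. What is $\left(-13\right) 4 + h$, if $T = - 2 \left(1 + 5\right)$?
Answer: $-64$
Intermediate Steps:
$T = -12$ ($T = \left(-2\right) 6 = -12$)
$h = -12$
$\left(-13\right) 4 + h = \left(-13\right) 4 - 12 = -52 - 12 = -64$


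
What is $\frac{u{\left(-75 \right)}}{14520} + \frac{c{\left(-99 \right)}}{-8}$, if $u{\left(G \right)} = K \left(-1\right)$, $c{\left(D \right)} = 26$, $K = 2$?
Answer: $- \frac{5899}{1815} \approx -3.2501$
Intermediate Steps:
$u{\left(G \right)} = -2$ ($u{\left(G \right)} = 2 \left(-1\right) = -2$)
$\frac{u{\left(-75 \right)}}{14520} + \frac{c{\left(-99 \right)}}{-8} = - \frac{2}{14520} + \frac{26}{-8} = \left(-2\right) \frac{1}{14520} + 26 \left(- \frac{1}{8}\right) = - \frac{1}{7260} - \frac{13}{4} = - \frac{5899}{1815}$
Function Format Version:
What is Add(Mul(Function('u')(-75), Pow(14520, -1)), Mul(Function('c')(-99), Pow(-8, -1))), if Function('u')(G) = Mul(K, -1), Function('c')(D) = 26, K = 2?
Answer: Rational(-5899, 1815) ≈ -3.2501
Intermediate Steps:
Function('u')(G) = -2 (Function('u')(G) = Mul(2, -1) = -2)
Add(Mul(Function('u')(-75), Pow(14520, -1)), Mul(Function('c')(-99), Pow(-8, -1))) = Add(Mul(-2, Pow(14520, -1)), Mul(26, Pow(-8, -1))) = Add(Mul(-2, Rational(1, 14520)), Mul(26, Rational(-1, 8))) = Add(Rational(-1, 7260), Rational(-13, 4)) = Rational(-5899, 1815)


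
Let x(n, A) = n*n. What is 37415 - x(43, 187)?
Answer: 35566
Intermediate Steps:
x(n, A) = n²
37415 - x(43, 187) = 37415 - 1*43² = 37415 - 1*1849 = 37415 - 1849 = 35566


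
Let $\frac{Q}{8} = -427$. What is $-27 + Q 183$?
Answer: $-625155$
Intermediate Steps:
$Q = -3416$ ($Q = 8 \left(-427\right) = -3416$)
$-27 + Q 183 = -27 - 625128 = -625155$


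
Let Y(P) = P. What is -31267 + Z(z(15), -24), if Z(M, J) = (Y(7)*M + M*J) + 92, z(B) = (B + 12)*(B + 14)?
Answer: -44486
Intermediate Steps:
z(B) = (12 + B)*(14 + B)
Z(M, J) = 92 + 7*M + J*M (Z(M, J) = (7*M + M*J) + 92 = (7*M + J*M) + 92 = 92 + 7*M + J*M)
-31267 + Z(z(15), -24) = -31267 + (92 + 7*(168 + 15² + 26*15) - 24*(168 + 15² + 26*15)) = -31267 + (92 + 7*(168 + 225 + 390) - 24*(168 + 225 + 390)) = -31267 + (92 + 7*783 - 24*783) = -31267 + (92 + 5481 - 18792) = -31267 - 13219 = -44486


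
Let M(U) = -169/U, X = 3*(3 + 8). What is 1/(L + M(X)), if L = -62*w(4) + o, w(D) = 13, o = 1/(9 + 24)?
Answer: -11/8922 ≈ -0.0012329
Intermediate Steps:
o = 1/33 ≈ 0.030303
X = 33 (X = 3*11 = 33)
L = -26597/33 (L = -62*13 + 1/33 = -806 + 1/33 = -26597/33 ≈ -805.97)
1/(L + M(X)) = 1/(-26597/33 - 169/33) = 1/(-8922/11) = -11/8922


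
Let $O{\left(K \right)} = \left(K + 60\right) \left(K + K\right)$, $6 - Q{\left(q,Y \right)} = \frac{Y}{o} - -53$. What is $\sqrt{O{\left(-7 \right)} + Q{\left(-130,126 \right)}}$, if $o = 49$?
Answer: $\frac{i \sqrt{38787}}{7} \approx 28.135 i$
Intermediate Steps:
$Q{\left(q,Y \right)} = -47 - \frac{Y}{49}$ ($Q{\left(q,Y \right)} = 6 - \left(\frac{Y}{49} - -53\right) = 6 - \left(Y \frac{1}{49} + 53\right) = 6 - \left(\frac{Y}{49} + 53\right) = 6 - \left(53 + \frac{Y}{49}\right) = -47 - \frac{Y}{49}$)
$O{\left(K \right)} = 2 K \left(60 + K\right)$ ($O{\left(K \right)} = \left(60 + K\right) 2 K = 2 K \left(60 + K\right)$)
$\sqrt{O{\left(-7 \right)} + Q{\left(-130,126 \right)}} = \sqrt{2 \left(-7\right) \left(60 - 7\right) - \frac{347}{7}} = \sqrt{2 \left(-7\right) 53 - \frac{347}{7}} = \sqrt{-742 - \frac{347}{7}} = \sqrt{- \frac{5541}{7}} = \frac{i \sqrt{38787}}{7}$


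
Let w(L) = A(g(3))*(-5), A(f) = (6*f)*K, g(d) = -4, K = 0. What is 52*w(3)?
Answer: 0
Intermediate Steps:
A(f) = 0 (A(f) = (6*f)*0 = 0)
w(L) = 0 (w(L) = 0*(-5) = 0)
52*w(3) = 52*0 = 0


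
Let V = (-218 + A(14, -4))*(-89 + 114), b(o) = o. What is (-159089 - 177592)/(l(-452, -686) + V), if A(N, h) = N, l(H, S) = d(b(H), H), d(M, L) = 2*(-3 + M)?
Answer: 336681/6010 ≈ 56.020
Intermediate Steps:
d(M, L) = -6 + 2*M
l(H, S) = -6 + 2*H
V = -5100 (V = (-218 + 14)*(-89 + 114) = -204*25 = -5100)
(-159089 - 177592)/(l(-452, -686) + V) = (-159089 - 177592)/((-6 + 2*(-452)) - 5100) = -336681/((-6 - 904) - 5100) = -336681/(-910 - 5100) = -336681/(-6010) = -336681*(-1/6010) = 336681/6010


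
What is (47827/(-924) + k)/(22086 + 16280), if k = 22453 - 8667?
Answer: 12690437/35450184 ≈ 0.35798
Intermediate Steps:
k = 13786
(47827/(-924) + k)/(22086 + 16280) = (47827/(-924) + 13786)/(22086 + 16280) = (47827*(-1/924) + 13786)/38366 = (-47827/924 + 13786)*(1/38366) = (12690437/924)*(1/38366) = 12690437/35450184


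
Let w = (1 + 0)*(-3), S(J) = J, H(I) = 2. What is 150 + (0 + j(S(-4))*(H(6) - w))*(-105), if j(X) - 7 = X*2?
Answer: 675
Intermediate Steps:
w = -3 (w = 1*(-3) = -3)
j(X) = 7 + 2*X (j(X) = 7 + X*2 = 7 + 2*X)
150 + (0 + j(S(-4))*(H(6) - w))*(-105) = 150 + (0 + (7 + 2*(-4))*(2 - 1*(-3)))*(-105) = 150 + (0 + (7 - 8)*(2 + 3))*(-105) = 150 + (0 - 1*5)*(-105) = 150 + (0 - 5)*(-105) = 150 - 5*(-105) = 150 + 525 = 675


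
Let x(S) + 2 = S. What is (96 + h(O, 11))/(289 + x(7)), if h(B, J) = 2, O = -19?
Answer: ⅓ ≈ 0.33333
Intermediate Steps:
x(S) = -2 + S
(96 + h(O, 11))/(289 + x(7)) = (96 + 2)/(289 + (-2 + 7)) = 98/(289 + 5) = 98/294 = 98*(1/294) = ⅓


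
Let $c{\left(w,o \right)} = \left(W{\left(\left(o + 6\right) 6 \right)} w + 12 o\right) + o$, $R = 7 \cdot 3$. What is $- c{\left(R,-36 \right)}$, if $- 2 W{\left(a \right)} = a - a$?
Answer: $468$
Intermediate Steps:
$W{\left(a \right)} = 0$ ($W{\left(a \right)} = - \frac{a - a}{2} = \left(- \frac{1}{2}\right) 0 = 0$)
$R = 21$
$c{\left(w,o \right)} = 13 o$ ($c{\left(w,o \right)} = \left(0 w + 12 o\right) + o = \left(0 + 12 o\right) + o = 12 o + o = 13 o$)
$- c{\left(R,-36 \right)} = - 13 \left(-36\right) = \left(-1\right) \left(-468\right) = 468$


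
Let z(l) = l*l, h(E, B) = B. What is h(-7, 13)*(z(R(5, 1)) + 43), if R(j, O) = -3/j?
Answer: 14092/25 ≈ 563.68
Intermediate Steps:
z(l) = l²
h(-7, 13)*(z(R(5, 1)) + 43) = 13*((-3/5)² + 43) = 13*((-3*⅕)² + 43) = 13*((-⅗)² + 43) = 13*(9/25 + 43) = 13*(1084/25) = 14092/25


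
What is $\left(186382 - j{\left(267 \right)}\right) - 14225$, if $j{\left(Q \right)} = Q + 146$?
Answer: $171744$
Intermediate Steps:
$j{\left(Q \right)} = 146 + Q$
$\left(186382 - j{\left(267 \right)}\right) - 14225 = \left(186382 - \left(146 + 267\right)\right) - 14225 = \left(186382 - 413\right) - 14225 = 185969 - 14225 = 171744$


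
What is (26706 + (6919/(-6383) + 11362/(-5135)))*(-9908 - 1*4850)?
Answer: -993584201582954/2521285 ≈ -3.9408e+8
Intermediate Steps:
(26706 + (6919/(-6383) + 11362/(-5135)))*(-9908 - 1*4850) = (26706 + (6919*(-1/6383) + 11362*(-1/5135)))*(-9908 - 4850) = (26706 + (-6919/6383 - 874/395))*(-14758) = (26706 - 8311747/2521285)*(-14758) = (67325125463/2521285)*(-14758) = -993584201582954/2521285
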